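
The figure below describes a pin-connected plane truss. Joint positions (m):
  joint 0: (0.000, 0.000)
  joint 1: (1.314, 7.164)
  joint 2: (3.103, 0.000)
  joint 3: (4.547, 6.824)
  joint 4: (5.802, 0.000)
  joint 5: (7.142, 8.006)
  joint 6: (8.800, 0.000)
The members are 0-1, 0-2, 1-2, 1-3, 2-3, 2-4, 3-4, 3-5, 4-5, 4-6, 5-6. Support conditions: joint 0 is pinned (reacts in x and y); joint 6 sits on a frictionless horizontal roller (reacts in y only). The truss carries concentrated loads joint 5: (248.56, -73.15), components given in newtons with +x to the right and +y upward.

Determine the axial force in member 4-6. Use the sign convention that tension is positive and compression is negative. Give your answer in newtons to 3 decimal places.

59.126

N=7 nodes, M=11 members, R=3 reactions → 2N=14, M+R=14
member 0 (0-1): L=7.2835, (cx,cy)=(0.1804,0.9836)
member 1 (0-2): L=3.1030, (cx,cy)=(1.0000,0.0000)
member 2 (1-2): L=7.3840, (cx,cy)=(0.2423,-0.9702)
member 3 (1-3): L=3.2508, (cx,cy)=(0.9945,-0.1046)
member 4 (2-3): L=6.9751, (cx,cy)=(0.2070,0.9783)
member 5 (2-4): L=2.6990, (cx,cy)=(1.0000,0.0000)
member 6 (3-4): L=6.9384, (cx,cy)=(0.1809,-0.9835)
member 7 (3-5): L=2.8515, (cx,cy)=(0.9100,0.4145)
member 8 (4-5): L=8.1174, (cx,cy)=(0.1651,0.9863)
member 9 (4-6): L=2.9980, (cx,cy)=(1.0000,0.0000)
member 10 (5-6): L=8.1759, (cx,cy)=(0.2028,-0.9792)
solve A·x = −loads:
  F[0-1] = +215.8934 N (tension)
  F[0-2] = +209.6112 N (tension)
  F[1-2] = -229.1108 N (compression)
  F[1-3] = +94.9788 N (tension)
  F[2-3] = +227.2068 N (tension)
  F[2-4] = +107.0653 N (tension)
  F[3-4] = -138.7581 N (compression)
  F[3-5] = +183.0605 N (tension)
  F[4-5] = +138.3678 N (tension)
  F[4-6] = +59.1257 N (tension)
  F[5-6] = -291.5590 N (compression)
  Rx@0 = -248.5600 N
  Ry@0 = -212.3510 N
  Ry@6 = +285.5010 N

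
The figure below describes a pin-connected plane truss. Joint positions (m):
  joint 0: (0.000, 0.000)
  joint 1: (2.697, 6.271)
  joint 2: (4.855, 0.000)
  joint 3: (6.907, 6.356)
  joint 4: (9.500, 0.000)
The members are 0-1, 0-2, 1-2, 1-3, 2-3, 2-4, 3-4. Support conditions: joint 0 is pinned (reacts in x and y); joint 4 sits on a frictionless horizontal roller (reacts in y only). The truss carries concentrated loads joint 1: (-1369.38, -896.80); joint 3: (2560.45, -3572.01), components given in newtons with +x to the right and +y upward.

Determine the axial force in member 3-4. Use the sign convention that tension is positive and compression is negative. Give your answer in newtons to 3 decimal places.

N=5 nodes, M=7 members, R=3 reactions → 2N=10, M+R=10
member 0 (0-1): L=6.8264, (cx,cy)=(0.3951,0.9186)
member 1 (0-2): L=4.8550, (cx,cy)=(1.0000,0.0000)
member 2 (1-2): L=6.6319, (cx,cy)=(0.3254,-0.9456)
member 3 (1-3): L=4.2109, (cx,cy)=(0.9998,0.0202)
member 4 (2-3): L=6.6790, (cx,cy)=(0.3072,0.9516)
member 5 (2-4): L=4.6450, (cx,cy)=(1.0000,0.0000)
member 6 (3-4): L=6.8646, (cx,cy)=(0.3777,-0.9259)
solve A·x = −loads:
  F[0-1] = -879.5931 N (compression)
  F[0-2] = +1538.5848 N (tension)
  F[1-2] = -71.5598 N (compression)
  F[1-3] = +1045.3635 N (tension)
  F[2-3] = +71.1043 N (tension)
  F[2-4] = +1493.4542 N (tension)
  F[3-4] = -3953.6936 N (compression)
  Rx@0 = -1191.0700 N
  Ry@0 = +808.0331 N
  Ry@4 = +3660.7769 N

-3953.694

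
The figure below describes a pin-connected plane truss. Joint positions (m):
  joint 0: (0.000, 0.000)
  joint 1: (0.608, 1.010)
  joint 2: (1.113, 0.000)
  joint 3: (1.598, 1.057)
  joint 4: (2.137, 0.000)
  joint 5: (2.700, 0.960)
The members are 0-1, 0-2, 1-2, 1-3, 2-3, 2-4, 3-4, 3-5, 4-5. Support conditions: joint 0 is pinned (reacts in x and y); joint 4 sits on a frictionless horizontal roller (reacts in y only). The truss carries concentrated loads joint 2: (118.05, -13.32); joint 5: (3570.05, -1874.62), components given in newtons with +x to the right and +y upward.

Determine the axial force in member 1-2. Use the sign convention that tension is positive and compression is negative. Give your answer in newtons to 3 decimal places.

N=6 nodes, M=9 members, R=3 reactions → 2N=12, M+R=12
member 0 (0-1): L=1.1789, (cx,cy)=(0.5157,0.8567)
member 1 (0-2): L=1.1130, (cx,cy)=(1.0000,0.0000)
member 2 (1-2): L=1.1292, (cx,cy)=(0.4472,-0.8944)
member 3 (1-3): L=0.9911, (cx,cy)=(0.9989,0.0474)
member 4 (2-3): L=1.1630, (cx,cy)=(0.4170,0.9089)
member 5 (2-4): L=1.0240, (cx,cy)=(1.0000,0.0000)
member 6 (3-4): L=1.1865, (cx,cy)=(0.4543,-0.8909)
member 7 (3-5): L=1.1063, (cx,cy)=(0.9961,-0.0877)
member 8 (4-5): L=1.1129, (cx,cy)=(0.5059,0.8626)
solve A·x = −loads:
  F[0-1] = +2440.9387 N (tension)
  F[0-2] = +2429.2038 N (tension)
  F[1-2] = -2218.6138 N (compression)
  F[1-3] = +2253.6258 N (tension)
  F[2-3] = +2197.9692 N (tension)
  F[2-4] = +402.3194 N (tension)
  F[3-4] = -2801.1327 N (compression)
  F[3-5] = +4457.3950 N (tension)
  F[4-5] = -1720.1224 N (compression)
  Rx@0 = -3688.1000 N
  Ry@0 = -2091.2585 N
  Ry@4 = +3979.1985 N

-2218.614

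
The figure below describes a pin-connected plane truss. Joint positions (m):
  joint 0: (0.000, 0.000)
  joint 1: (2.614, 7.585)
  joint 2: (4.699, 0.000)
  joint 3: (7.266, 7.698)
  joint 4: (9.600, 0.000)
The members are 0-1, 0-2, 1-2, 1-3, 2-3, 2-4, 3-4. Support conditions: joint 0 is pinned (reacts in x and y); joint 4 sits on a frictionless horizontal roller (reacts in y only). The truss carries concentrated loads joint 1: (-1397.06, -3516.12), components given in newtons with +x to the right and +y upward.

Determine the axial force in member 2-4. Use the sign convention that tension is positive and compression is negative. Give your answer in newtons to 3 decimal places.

N=5 nodes, M=7 members, R=3 reactions → 2N=10, M+R=10
member 0 (0-1): L=8.0228, (cx,cy)=(0.3258,0.9454)
member 1 (0-2): L=4.6990, (cx,cy)=(1.0000,0.0000)
member 2 (1-2): L=7.8663, (cx,cy)=(0.2651,-0.9642)
member 3 (1-3): L=4.6534, (cx,cy)=(0.9997,0.0243)
member 4 (2-3): L=8.1147, (cx,cy)=(0.3163,0.9486)
member 5 (2-4): L=4.9010, (cx,cy)=(1.0000,0.0000)
member 6 (3-4): L=8.0441, (cx,cy)=(0.2902,-0.9570)
solve A·x = −loads:
  F[0-1] = -3873.9282 N (compression)
  F[0-2] = -134.8503 N (compression)
  F[1-2] = +154.2110 N (tension)
  F[1-3] = +94.0039 N (tension)
  F[2-3] = -156.7449 N (compression)
  F[2-4] = -44.3917 N (compression)
  F[3-4] = +152.9945 N (tension)
  Rx@0 = +1397.0600 N
  Ry@0 = +3662.5328 N
  Ry@4 = -146.4128 N

-44.392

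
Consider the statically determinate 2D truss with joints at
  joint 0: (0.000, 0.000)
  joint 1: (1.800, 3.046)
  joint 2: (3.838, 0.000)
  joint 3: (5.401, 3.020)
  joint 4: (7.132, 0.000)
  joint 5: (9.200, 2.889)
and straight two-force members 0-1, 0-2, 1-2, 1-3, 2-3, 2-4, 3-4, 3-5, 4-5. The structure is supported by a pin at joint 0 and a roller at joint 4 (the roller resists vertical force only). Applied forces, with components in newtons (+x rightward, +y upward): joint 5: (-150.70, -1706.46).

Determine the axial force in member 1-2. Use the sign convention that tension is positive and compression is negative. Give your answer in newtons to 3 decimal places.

N=6 nodes, M=9 members, R=3 reactions → 2N=12, M+R=12
member 0 (0-1): L=3.5381, (cx,cy)=(0.5087,0.8609)
member 1 (0-2): L=3.8380, (cx,cy)=(1.0000,0.0000)
member 2 (1-2): L=3.6649, (cx,cy)=(0.5561,-0.8311)
member 3 (1-3): L=3.6011, (cx,cy)=(1.0000,-0.0072)
member 4 (2-3): L=3.4005, (cx,cy)=(0.4596,0.8881)
member 5 (2-4): L=3.2940, (cx,cy)=(1.0000,0.0000)
member 6 (3-4): L=3.4809, (cx,cy)=(0.4973,-0.8676)
member 7 (3-5): L=3.8013, (cx,cy)=(0.9994,-0.0345)
member 8 (4-5): L=3.5529, (cx,cy)=(0.5821,0.8131)
solve A·x = −loads:
  F[0-1] = +503.8376 N (tension)
  F[0-2] = -407.0266 N (compression)
  F[1-2] = -526.6675 N (compression)
  F[1-3] = +549.2126 N (tension)
  F[2-3] = +492.8768 N (tension)
  F[2-4] = -926.4437 N (compression)
  F[3-4] = -541.4973 N (compression)
  F[3-5] = +1045.6423 N (tension)
  F[4-5] = -2054.2804 N (compression)
  Rx@0 = +150.7000 N
  Ry@0 = -433.7615 N
  Ry@4 = +2140.2215 N

-526.667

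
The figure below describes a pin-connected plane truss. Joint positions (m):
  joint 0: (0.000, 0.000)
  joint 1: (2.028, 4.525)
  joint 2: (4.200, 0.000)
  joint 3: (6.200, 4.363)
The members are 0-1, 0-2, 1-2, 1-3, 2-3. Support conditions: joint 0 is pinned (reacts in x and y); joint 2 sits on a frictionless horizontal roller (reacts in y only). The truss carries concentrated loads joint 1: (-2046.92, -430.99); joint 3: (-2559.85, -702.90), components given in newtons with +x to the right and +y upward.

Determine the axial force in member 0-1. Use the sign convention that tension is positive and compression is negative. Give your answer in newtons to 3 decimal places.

-5208.169

N=4 nodes, M=5 members, R=3 reactions → 2N=8, M+R=8
member 0 (0-1): L=4.9587, (cx,cy)=(0.4090,0.9125)
member 1 (0-2): L=4.2000, (cx,cy)=(1.0000,0.0000)
member 2 (1-2): L=5.0193, (cx,cy)=(0.4327,-0.9015)
member 3 (1-3): L=4.1751, (cx,cy)=(0.9992,-0.0388)
member 4 (2-3): L=4.7996, (cx,cy)=(0.4167,0.9090)
solve A·x = −loads:
  F[0-1] = -5208.1688 N (compression)
  F[0-2] = -2476.7299 N (compression)
  F[1-2] = +4888.4573 N (tension)
  F[1-3] = -2200.1643 N (compression)
  F[2-3] = -867.1424 N (compression)
  Rx@0 = +4606.7700 N
  Ry@0 = +4752.6783 N
  Ry@2 = -3618.7883 N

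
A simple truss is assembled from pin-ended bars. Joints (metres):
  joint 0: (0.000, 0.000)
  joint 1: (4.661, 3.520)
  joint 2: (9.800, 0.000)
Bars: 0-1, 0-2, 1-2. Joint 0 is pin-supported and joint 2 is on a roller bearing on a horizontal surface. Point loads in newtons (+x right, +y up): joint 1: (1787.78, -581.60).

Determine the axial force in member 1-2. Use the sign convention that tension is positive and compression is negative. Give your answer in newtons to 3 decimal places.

-1625.820

N=3 nodes, M=3 members, R=3 reactions → 2N=6, M+R=6
member 0 (0-1): L=5.8408, (cx,cy)=(0.7980,0.6027)
member 1 (0-2): L=9.8000, (cx,cy)=(1.0000,0.0000)
member 2 (1-2): L=6.2289, (cx,cy)=(0.8250,-0.5651)
solve A·x = −loads:
  F[0-1] = +559.4546 N (tension)
  F[0-2] = +1341.3337 N (tension)
  F[1-2] = -1625.8202 N (compression)
  Rx@0 = -1787.7800 N
  Ry@0 = -337.1575 N
  Ry@2 = +918.7575 N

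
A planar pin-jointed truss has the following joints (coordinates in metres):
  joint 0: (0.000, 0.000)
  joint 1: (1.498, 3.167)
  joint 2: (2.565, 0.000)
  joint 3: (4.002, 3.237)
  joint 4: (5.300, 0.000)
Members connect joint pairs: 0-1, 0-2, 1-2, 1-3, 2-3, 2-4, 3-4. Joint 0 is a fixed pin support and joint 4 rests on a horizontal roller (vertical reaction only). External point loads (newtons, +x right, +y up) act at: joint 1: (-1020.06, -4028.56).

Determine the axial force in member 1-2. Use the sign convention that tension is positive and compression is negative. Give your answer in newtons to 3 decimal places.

-571.680

N=5 nodes, M=7 members, R=3 reactions → 2N=10, M+R=10
member 0 (0-1): L=3.5034, (cx,cy)=(0.4276,0.9040)
member 1 (0-2): L=2.5650, (cx,cy)=(1.0000,0.0000)
member 2 (1-2): L=3.3419, (cx,cy)=(0.3193,-0.9477)
member 3 (1-3): L=2.5050, (cx,cy)=(0.9996,0.0279)
member 4 (2-3): L=3.5416, (cx,cy)=(0.4057,0.9140)
member 5 (2-4): L=2.7350, (cx,cy)=(1.0000,0.0000)
member 6 (3-4): L=3.4875, (cx,cy)=(0.3722,-0.9282)
solve A·x = −loads:
  F[0-1] = -3871.1821 N (compression)
  F[0-2] = +635.1925 N (tension)
  F[1-2] = -571.6799 N (compression)
  F[1-3] = -452.8444 N (compression)
  F[2-3] = +592.7429 N (tension)
  F[2-4] = +212.1648 N (tension)
  F[3-4] = -570.0573 N (compression)
  Rx@0 = +1020.0600 N
  Ry@0 = +3499.4557 N
  Ry@4 = +529.1043 N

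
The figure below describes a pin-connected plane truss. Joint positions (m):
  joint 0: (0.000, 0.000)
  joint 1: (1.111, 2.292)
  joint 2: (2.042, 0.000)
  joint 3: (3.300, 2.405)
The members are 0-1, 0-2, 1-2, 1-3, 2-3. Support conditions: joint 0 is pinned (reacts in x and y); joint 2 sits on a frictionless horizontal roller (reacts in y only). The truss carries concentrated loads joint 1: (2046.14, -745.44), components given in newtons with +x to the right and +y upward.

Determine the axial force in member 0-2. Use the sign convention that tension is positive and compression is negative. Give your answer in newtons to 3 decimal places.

N=4 nodes, M=5 members, R=3 reactions → 2N=8, M+R=8
member 0 (0-1): L=2.5471, (cx,cy)=(0.4362,0.8999)
member 1 (0-2): L=2.0420, (cx,cy)=(1.0000,0.0000)
member 2 (1-2): L=2.4739, (cx,cy)=(0.3763,-0.9265)
member 3 (1-3): L=2.1919, (cx,cy)=(0.9987,0.0516)
member 4 (2-3): L=2.7141, (cx,cy)=(0.4635,0.8861)
solve A·x = −loads:
  F[0-1] = +2174.5495 N (tension)
  F[0-2] = +1097.6302 N (tension)
  F[1-2] = -2916.6409 N (compression)
  F[1-3] = -0.0000 N (compression)
  F[2-3] = -0.0000 N (compression)
  Rx@0 = -2046.1400 N
  Ry@0 = -1956.7817 N
  Ry@2 = +2702.2217 N

1097.630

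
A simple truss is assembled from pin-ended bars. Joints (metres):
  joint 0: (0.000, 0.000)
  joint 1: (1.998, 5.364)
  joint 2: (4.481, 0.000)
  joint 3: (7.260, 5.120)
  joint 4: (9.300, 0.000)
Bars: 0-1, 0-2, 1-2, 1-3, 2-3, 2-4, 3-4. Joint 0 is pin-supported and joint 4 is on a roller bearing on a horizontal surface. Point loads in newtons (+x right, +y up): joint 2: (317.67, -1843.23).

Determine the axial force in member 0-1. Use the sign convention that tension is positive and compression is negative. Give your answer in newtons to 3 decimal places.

N=5 nodes, M=7 members, R=3 reactions → 2N=10, M+R=10
member 0 (0-1): L=5.7240, (cx,cy)=(0.3491,0.9371)
member 1 (0-2): L=4.4810, (cx,cy)=(1.0000,0.0000)
member 2 (1-2): L=5.9108, (cx,cy)=(0.4201,-0.9075)
member 3 (1-3): L=5.2677, (cx,cy)=(0.9989,-0.0463)
member 4 (2-3): L=5.8256, (cx,cy)=(0.4770,0.8789)
member 5 (2-4): L=4.8190, (cx,cy)=(1.0000,0.0000)
member 6 (3-4): L=5.5114, (cx,cy)=(0.3701,-0.9290)
solve A·x = −loads:
  F[0-1] = -1019.2167 N (compression)
  F[0-2] = +673.4325 N (tension)
  F[1-2] = +1094.1406 N (tension)
  F[1-3] = -816.2621 N (compression)
  F[2-3] = +967.4882 N (tension)
  F[2-4] = +353.8602 N (tension)
  F[3-4] = -956.0197 N (compression)
  Rx@0 = -317.6700 N
  Ry@0 = +955.1103 N
  Ry@4 = +888.1197 N

-1019.217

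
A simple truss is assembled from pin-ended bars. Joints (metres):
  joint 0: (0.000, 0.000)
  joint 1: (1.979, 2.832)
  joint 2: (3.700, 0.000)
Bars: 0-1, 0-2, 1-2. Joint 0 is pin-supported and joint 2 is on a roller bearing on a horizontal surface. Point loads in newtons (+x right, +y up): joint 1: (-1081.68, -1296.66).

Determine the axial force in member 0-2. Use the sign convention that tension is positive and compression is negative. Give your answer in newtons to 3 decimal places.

N=3 nodes, M=3 members, R=3 reactions → 2N=6, M+R=6
member 0 (0-1): L=3.4549, (cx,cy)=(0.5728,0.8197)
member 1 (0-2): L=3.7000, (cx,cy)=(1.0000,0.0000)
member 2 (1-2): L=3.3139, (cx,cy)=(0.5193,-0.8546)
solve A·x = −loads:
  F[0-1] = -1745.8294 N (compression)
  F[0-2] = -81.6660 N (compression)
  F[1-2] = +157.2542 N (tension)
  Rx@0 = +1081.6800 N
  Ry@0 = +1431.0458 N
  Ry@2 = -134.3858 N

-81.666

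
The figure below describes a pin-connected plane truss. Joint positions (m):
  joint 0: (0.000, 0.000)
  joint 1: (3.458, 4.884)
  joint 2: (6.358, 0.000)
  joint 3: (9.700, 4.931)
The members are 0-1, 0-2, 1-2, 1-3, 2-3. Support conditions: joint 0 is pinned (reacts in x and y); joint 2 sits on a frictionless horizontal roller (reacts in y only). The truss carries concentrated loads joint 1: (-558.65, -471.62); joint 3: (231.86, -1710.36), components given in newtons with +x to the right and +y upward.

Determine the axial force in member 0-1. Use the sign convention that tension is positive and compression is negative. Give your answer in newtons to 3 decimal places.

532.504

N=4 nodes, M=5 members, R=3 reactions → 2N=8, M+R=8
member 0 (0-1): L=5.9842, (cx,cy)=(0.5779,0.8161)
member 1 (0-2): L=6.3580, (cx,cy)=(1.0000,0.0000)
member 2 (1-2): L=5.6801, (cx,cy)=(0.5106,-0.8598)
member 3 (1-3): L=6.2422, (cx,cy)=(1.0000,0.0075)
member 4 (2-3): L=5.9568, (cx,cy)=(0.5610,0.8278)
solve A·x = −loads:
  F[0-1] = +532.5036 N (tension)
  F[0-2] = -634.4975 N (compression)
  F[1-2] = -1041.6889 N (compression)
  F[1-3] = +1398.2366 N (tension)
  F[2-3] = -2078.8932 N (compression)
  Rx@0 = +326.7900 N
  Ry@0 = -434.5990 N
  Ry@2 = +2616.5790 N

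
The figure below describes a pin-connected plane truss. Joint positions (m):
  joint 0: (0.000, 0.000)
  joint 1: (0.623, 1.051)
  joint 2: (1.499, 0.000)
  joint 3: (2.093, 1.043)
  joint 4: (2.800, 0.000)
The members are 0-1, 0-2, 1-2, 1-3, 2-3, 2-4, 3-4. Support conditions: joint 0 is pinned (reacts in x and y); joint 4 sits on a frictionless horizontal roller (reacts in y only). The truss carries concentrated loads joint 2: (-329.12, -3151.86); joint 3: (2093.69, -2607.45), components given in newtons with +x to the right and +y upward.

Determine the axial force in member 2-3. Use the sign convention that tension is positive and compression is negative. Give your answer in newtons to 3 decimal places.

2069.621

N=5 nodes, M=7 members, R=3 reactions → 2N=10, M+R=10
member 0 (0-1): L=1.2218, (cx,cy)=(0.5099,0.8602)
member 1 (0-2): L=1.4990, (cx,cy)=(1.0000,0.0000)
member 2 (1-2): L=1.3682, (cx,cy)=(0.6403,-0.7682)
member 3 (1-3): L=1.4700, (cx,cy)=(1.0000,-0.0054)
member 4 (2-3): L=1.2003, (cx,cy)=(0.4949,0.8690)
member 5 (2-4): L=1.3010, (cx,cy)=(1.0000,0.0000)
member 6 (3-4): L=1.2600, (cx,cy)=(0.5611,-0.8278)
solve A·x = −loads:
  F[0-1] = -1561.1855 N (compression)
  F[0-2] = +2560.6412 N (tension)
  F[1-2] = +1761.9246 N (tension)
  F[1-3] = -1924.1830 N (compression)
  F[2-3] = +2069.6206 N (tension)
  F[2-4] = +2993.6259 N (tension)
  F[3-4] = -5335.3395 N (compression)
  Rx@0 = -1764.5700 N
  Ry@0 = +1342.9708 N
  Ry@4 = +4416.3392 N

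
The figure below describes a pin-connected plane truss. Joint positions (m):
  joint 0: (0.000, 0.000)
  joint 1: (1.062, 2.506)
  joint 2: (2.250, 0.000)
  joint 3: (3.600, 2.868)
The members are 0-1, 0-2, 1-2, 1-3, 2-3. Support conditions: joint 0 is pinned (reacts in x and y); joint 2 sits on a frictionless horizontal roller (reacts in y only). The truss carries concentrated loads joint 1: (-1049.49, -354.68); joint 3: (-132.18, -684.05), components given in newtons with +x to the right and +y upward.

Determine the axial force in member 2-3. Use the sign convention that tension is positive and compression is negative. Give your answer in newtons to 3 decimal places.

-788.119

N=4 nodes, M=5 members, R=3 reactions → 2N=8, M+R=8
member 0 (0-1): L=2.7217, (cx,cy)=(0.3902,0.9207)
member 1 (0-2): L=2.2500, (cx,cy)=(1.0000,0.0000)
member 2 (1-2): L=2.7733, (cx,cy)=(0.4284,-0.9036)
member 3 (1-3): L=2.5637, (cx,cy)=(0.9900,0.1412)
member 4 (2-3): L=3.1698, (cx,cy)=(0.4259,0.9048)
solve A·x = −loads:
  F[0-1] = -1210.1490 N (compression)
  F[0-2] = -709.4804 N (compression)
  F[1-2] = +872.6888 N (tension)
  F[1-3] = +205.5301 N (tension)
  F[2-3] = -788.1195 N (compression)
  Rx@0 = +1181.6700 N
  Ry@0 = +1114.2251 N
  Ry@2 = -75.4951 N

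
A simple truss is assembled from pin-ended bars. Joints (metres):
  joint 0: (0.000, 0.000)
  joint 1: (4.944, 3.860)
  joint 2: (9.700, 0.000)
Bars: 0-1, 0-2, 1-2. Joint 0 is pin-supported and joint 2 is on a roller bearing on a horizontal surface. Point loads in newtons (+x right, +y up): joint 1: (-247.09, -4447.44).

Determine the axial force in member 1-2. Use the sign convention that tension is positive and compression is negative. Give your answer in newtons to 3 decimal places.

-3441.098

N=3 nodes, M=3 members, R=3 reactions → 2N=6, M+R=6
member 0 (0-1): L=6.2724, (cx,cy)=(0.7882,0.6154)
member 1 (0-2): L=9.7000, (cx,cy)=(1.0000,0.0000)
member 2 (1-2): L=6.1253, (cx,cy)=(0.7765,-0.6302)
solve A·x = −loads:
  F[0-1] = -3703.2184 N (compression)
  F[0-2] = +2671.8523 N (tension)
  F[1-2] = -3441.0977 N (compression)
  Rx@0 = +247.0900 N
  Ry@0 = +2278.9476 N
  Ry@2 = +2168.4924 N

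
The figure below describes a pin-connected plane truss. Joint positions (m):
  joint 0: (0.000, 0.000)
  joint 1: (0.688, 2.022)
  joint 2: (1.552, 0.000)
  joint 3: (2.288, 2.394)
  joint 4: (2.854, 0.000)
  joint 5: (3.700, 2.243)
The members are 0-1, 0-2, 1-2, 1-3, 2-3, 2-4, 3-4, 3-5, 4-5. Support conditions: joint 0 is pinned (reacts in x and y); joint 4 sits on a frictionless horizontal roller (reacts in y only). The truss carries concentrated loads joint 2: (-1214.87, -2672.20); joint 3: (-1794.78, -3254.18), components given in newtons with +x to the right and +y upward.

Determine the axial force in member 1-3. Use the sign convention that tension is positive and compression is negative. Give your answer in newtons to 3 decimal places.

N=6 nodes, M=9 members, R=3 reactions → 2N=12, M+R=12
member 0 (0-1): L=2.1358, (cx,cy)=(0.3221,0.9467)
member 1 (0-2): L=1.5520, (cx,cy)=(1.0000,0.0000)
member 2 (1-2): L=2.1989, (cx,cy)=(0.3929,-0.9196)
member 3 (1-3): L=1.6427, (cx,cy)=(0.9740,0.2265)
member 4 (2-3): L=2.5046, (cx,cy)=(0.2939,0.9558)
member 5 (2-4): L=1.3020, (cx,cy)=(1.0000,0.0000)
member 6 (3-4): L=2.4600, (cx,cy)=(0.2301,-0.9732)
member 7 (3-5): L=1.4201, (cx,cy)=(0.9943,-0.1063)
member 8 (4-5): L=2.3972, (cx,cy)=(0.3529,0.9357)
solve A·x = −loads:
  F[0-1] = -3559.6630 N (compression)
  F[0-2] = -1863.0079 N (compression)
  F[1-2] = +3069.7977 N (tension)
  F[1-3] = -2415.6175 N (compression)
  F[2-3] = -157.6480 N (compression)
  F[2-4] = +604.4077 N (tension)
  F[3-4] = -2626.9292 N (compression)
  F[3-5] = -0.0000 N (compression)
  F[4-5] = +0.0000 N (tension)
  Rx@0 = +3009.6500 N
  Ry@0 = +3369.9277 N
  Ry@4 = +2556.4523 N

-2415.618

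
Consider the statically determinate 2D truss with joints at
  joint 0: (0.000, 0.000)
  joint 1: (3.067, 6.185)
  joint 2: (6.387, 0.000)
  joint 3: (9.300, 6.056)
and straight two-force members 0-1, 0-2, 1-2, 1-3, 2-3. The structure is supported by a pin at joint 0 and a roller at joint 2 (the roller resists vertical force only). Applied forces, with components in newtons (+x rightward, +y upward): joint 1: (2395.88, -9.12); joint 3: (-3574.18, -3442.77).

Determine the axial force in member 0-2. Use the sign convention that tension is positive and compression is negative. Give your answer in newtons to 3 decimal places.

-1424.553

N=4 nodes, M=5 members, R=3 reactions → 2N=8, M+R=8
member 0 (0-1): L=6.9037, (cx,cy)=(0.4443,0.8959)
member 1 (0-2): L=6.3870, (cx,cy)=(1.0000,0.0000)
member 2 (1-2): L=7.0197, (cx,cy)=(0.4730,-0.8811)
member 3 (1-3): L=6.2343, (cx,cy)=(0.9998,-0.0207)
member 4 (2-3): L=6.7202, (cx,cy)=(0.4335,0.9012)
solve A·x = −loads:
  F[0-1] = +554.3048 N (tension)
  F[0-2] = -1424.5534 N (compression)
  F[1-2] = -529.3613 N (compression)
  F[1-3] = -1899.6705 N (compression)
  F[2-3] = -3863.9629 N (compression)
  Rx@0 = +1178.3000 N
  Ry@0 = -496.6016 N
  Ry@2 = +3948.4916 N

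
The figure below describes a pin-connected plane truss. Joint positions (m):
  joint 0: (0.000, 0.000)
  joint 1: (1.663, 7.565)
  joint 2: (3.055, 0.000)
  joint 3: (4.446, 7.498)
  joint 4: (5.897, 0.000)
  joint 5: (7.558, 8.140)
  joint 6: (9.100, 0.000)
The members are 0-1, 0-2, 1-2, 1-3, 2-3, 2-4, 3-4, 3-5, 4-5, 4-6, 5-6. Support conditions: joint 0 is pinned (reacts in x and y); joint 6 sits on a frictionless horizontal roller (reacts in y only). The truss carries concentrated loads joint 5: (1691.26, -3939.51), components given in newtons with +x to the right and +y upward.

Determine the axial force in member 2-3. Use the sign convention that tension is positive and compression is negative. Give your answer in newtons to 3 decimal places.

N=7 nodes, M=11 members, R=3 reactions → 2N=14, M+R=14
member 0 (0-1): L=7.7456, (cx,cy)=(0.2147,0.9767)
member 1 (0-2): L=3.0550, (cx,cy)=(1.0000,0.0000)
member 2 (1-2): L=7.6920, (cx,cy)=(0.1810,-0.9835)
member 3 (1-3): L=2.7838, (cx,cy)=(0.9997,-0.0241)
member 4 (2-3): L=7.6259, (cx,cy)=(0.1824,0.9832)
member 5 (2-4): L=2.8420, (cx,cy)=(1.0000,0.0000)
member 6 (3-4): L=7.6371, (cx,cy)=(0.1900,-0.9818)
member 7 (3-5): L=3.1775, (cx,cy)=(0.9794,0.2020)
member 8 (4-5): L=8.3077, (cx,cy)=(0.1999,0.9798)
member 9 (4-6): L=3.2030, (cx,cy)=(1.0000,0.0000)
member 10 (5-6): L=8.2848, (cx,cy)=(0.1861,-0.9825)
solve A·x = −loads:
  F[0-1] = +865.4723 N (tension)
  F[0-2] = +1505.4416 N (tension)
  F[1-2] = -867.8732 N (compression)
  F[1-3] = +342.9743 N (tension)
  F[2-3] = +868.1075 N (tension)
  F[2-4] = +1190.0389 N (tension)
  F[3-4] = -726.6428 N (compression)
  F[3-5] = +652.7402 N (tension)
  F[4-5] = +728.1082 N (tension)
  F[4-6] = +906.4079 N (tension)
  F[5-6] = -4869.8952 N (compression)
  Rx@0 = -1691.2600 N
  Ry@0 = -845.2892 N
  Ry@6 = +4784.7992 N

868.107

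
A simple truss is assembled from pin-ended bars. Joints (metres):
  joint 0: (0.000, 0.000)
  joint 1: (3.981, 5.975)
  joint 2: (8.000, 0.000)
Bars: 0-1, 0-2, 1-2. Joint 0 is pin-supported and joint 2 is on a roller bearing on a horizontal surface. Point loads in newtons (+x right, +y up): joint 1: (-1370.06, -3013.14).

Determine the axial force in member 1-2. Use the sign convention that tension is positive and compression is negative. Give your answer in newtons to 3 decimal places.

N=3 nodes, M=3 members, R=3 reactions → 2N=6, M+R=6
member 0 (0-1): L=7.1798, (cx,cy)=(0.5545,0.8322)
member 1 (0-2): L=8.0000, (cx,cy)=(1.0000,0.0000)
member 2 (1-2): L=7.2009, (cx,cy)=(0.5581,-0.8298)
solve A·x = −loads:
  F[0-1] = -3048.5328 N (compression)
  F[0-2] = +320.2758 N (tension)
  F[1-2] = -573.8428 N (compression)
  Rx@0 = +1370.0600 N
  Ry@0 = +2536.9898 N
  Ry@2 = +476.1502 N

-573.843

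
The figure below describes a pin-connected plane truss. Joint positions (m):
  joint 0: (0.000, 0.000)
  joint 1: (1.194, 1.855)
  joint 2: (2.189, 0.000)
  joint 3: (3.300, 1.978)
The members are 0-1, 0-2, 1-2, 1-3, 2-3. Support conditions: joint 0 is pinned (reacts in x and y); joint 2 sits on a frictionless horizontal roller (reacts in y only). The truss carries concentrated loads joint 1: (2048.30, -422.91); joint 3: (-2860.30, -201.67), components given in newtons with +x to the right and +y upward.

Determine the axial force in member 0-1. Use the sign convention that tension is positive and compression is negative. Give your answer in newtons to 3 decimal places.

N=4 nodes, M=5 members, R=3 reactions → 2N=8, M+R=8
member 0 (0-1): L=2.2061, (cx,cy)=(0.5412,0.8409)
member 1 (0-2): L=2.1890, (cx,cy)=(1.0000,0.0000)
member 2 (1-2): L=2.1050, (cx,cy)=(0.4727,-0.8812)
member 3 (1-3): L=2.1096, (cx,cy)=(0.9983,0.0583)
member 4 (2-3): L=2.2687, (cx,cy)=(0.4897,0.8719)
solve A·x = −loads:
  F[0-1] = -1116.3465 N (compression)
  F[0-2] = -207.7902 N (compression)
  F[1-2] = +397.0696 N (tension)
  F[1-3] = -2845.0378 N (compression)
  F[2-3] = -41.0486 N (compression)
  Rx@0 = +812.0000 N
  Ry@0 = +938.7012 N
  Ry@2 = -314.1212 N

-1116.347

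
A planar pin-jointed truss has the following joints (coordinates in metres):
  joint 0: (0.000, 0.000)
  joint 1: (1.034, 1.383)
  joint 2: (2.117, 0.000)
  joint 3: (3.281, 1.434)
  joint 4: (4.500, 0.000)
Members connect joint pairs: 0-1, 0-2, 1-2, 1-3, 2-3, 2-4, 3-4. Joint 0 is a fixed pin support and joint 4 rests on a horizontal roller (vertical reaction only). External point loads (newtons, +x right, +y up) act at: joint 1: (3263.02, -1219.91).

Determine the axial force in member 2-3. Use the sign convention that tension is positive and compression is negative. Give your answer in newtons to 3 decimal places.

1716.161

N=5 nodes, M=7 members, R=3 reactions → 2N=10, M+R=10
member 0 (0-1): L=1.7268, (cx,cy)=(0.5988,0.8009)
member 1 (0-2): L=2.1170, (cx,cy)=(1.0000,0.0000)
member 2 (1-2): L=1.7566, (cx,cy)=(0.6165,-0.7873)
member 3 (1-3): L=2.2476, (cx,cy)=(0.9997,0.0227)
member 4 (2-3): L=1.8470, (cx,cy)=(0.6302,0.7764)
member 5 (2-4): L=2.3830, (cx,cy)=(1.0000,0.0000)
member 6 (3-4): L=1.8821, (cx,cy)=(0.6477,-0.7619)
solve A·x = −loads:
  F[0-1] = +78.9522 N (tension)
  F[0-2] = +3215.7438 N (tension)
  F[1-2] = -1692.3743 N (compression)
  F[1-3] = -2172.8894 N (compression)
  F[2-3] = +1716.1613 N (tension)
  F[2-4] = +1090.7610 N (tension)
  F[3-4] = -1684.1068 N (compression)
  Rx@0 = -3263.0200 N
  Ry@0 = -63.2330 N
  Ry@4 = +1283.1430 N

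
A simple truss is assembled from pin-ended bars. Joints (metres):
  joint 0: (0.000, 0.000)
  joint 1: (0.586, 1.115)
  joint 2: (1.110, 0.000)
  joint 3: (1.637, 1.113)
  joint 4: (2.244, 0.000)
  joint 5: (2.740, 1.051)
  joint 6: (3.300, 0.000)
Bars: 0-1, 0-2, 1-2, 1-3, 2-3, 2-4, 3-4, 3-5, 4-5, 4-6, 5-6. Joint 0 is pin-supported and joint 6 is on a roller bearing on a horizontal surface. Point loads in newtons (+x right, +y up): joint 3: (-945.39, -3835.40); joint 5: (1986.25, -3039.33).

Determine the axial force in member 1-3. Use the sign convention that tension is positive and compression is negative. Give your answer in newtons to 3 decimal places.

N=7 nodes, M=11 members, R=3 reactions → 2N=14, M+R=14
member 0 (0-1): L=1.2596, (cx,cy)=(0.4652,0.8852)
member 1 (0-2): L=1.1100, (cx,cy)=(1.0000,0.0000)
member 2 (1-2): L=1.2320, (cx,cy)=(0.4253,-0.9050)
member 3 (1-3): L=1.0510, (cx,cy)=(1.0000,-0.0019)
member 4 (2-3): L=1.2315, (cx,cy)=(0.4279,0.9038)
member 5 (2-4): L=1.1340, (cx,cy)=(1.0000,0.0000)
member 6 (3-4): L=1.2678, (cx,cy)=(0.4788,-0.8779)
member 7 (3-5): L=1.1047, (cx,cy)=(0.9984,-0.0561)
member 8 (4-5): L=1.1622, (cx,cy)=(0.4268,0.9044)
member 9 (4-6): L=1.0560, (cx,cy)=(1.0000,0.0000)
member 10 (5-6): L=1.1909, (cx,cy)=(0.4702,-0.8825)
solve A·x = −loads:
  F[0-1] = -2411.7187 N (compression)
  F[0-2] = +2162.8466 N (tension)
  F[1-2] = +2363.3071 N (tension)
  F[1-3] = -2127.1709 N (compression)
  F[2-3] = -2366.5374 N (compression)
  F[2-4] = +4180.7789 N (tension)
  F[3-4] = -1853.3300 N (compression)
  F[3-5] = -1309.2237 N (compression)
  F[4-5] = +1799.1771 N (tension)
  F[4-6] = +2525.5371 N (tension)
  F[5-6] = -5370.7462 N (compression)
  Rx@0 = -1040.8600 N
  Ry@0 = +2134.8380 N
  Ry@6 = +4739.8920 N

-2127.171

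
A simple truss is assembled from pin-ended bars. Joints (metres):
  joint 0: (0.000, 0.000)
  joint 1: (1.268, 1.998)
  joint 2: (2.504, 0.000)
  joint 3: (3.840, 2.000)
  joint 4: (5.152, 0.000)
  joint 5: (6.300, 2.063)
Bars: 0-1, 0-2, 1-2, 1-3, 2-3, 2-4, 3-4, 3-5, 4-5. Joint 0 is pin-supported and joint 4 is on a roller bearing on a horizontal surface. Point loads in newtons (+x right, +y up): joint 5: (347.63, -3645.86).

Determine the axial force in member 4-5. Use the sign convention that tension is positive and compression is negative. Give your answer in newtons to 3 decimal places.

-4242.992

N=6 nodes, M=9 members, R=3 reactions → 2N=12, M+R=12
member 0 (0-1): L=2.3664, (cx,cy)=(0.5358,0.8443)
member 1 (0-2): L=2.5040, (cx,cy)=(1.0000,0.0000)
member 2 (1-2): L=2.3494, (cx,cy)=(0.5261,-0.8504)
member 3 (1-3): L=2.5720, (cx,cy)=(1.0000,0.0008)
member 4 (2-3): L=2.4052, (cx,cy)=(0.5555,0.8315)
member 5 (2-4): L=2.6480, (cx,cy)=(1.0000,0.0000)
member 6 (3-4): L=2.3919, (cx,cy)=(0.5485,-0.8361)
member 7 (3-5): L=2.4608, (cx,cy)=(0.9997,0.0256)
member 8 (4-5): L=2.3609, (cx,cy)=(0.4863,0.8738)
solve A·x = −loads:
  F[0-1] = +1127.0500 N (tension)
  F[0-2] = -256.2840 N (compression)
  F[1-2] = -1117.8675 N (compression)
  F[1-3] = +1192.0142 N (tension)
  F[2-3] = +1143.2622 N (tension)
  F[2-4] = -1479.4289 N (compression)
  F[3-4] = -1064.2345 N (compression)
  F[3-5] = +2411.5929 N (tension)
  F[4-5] = -4242.9918 N (compression)
  Rx@0 = -347.6300 N
  Ry@0 = -951.5932 N
  Ry@4 = +4597.4532 N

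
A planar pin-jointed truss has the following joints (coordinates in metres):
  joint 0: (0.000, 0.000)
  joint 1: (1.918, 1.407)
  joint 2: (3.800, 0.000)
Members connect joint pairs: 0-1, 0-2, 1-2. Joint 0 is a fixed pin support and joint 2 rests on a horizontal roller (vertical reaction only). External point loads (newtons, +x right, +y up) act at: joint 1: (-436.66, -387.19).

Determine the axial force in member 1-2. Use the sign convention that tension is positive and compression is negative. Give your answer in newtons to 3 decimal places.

N=3 nodes, M=3 members, R=3 reactions → 2N=6, M+R=6
member 0 (0-1): L=2.3787, (cx,cy)=(0.8063,0.5915)
member 1 (0-2): L=3.8000, (cx,cy)=(1.0000,0.0000)
member 2 (1-2): L=2.3498, (cx,cy)=(0.8009,-0.5988)
solve A·x = −loads:
  F[0-1] = -597.5406 N (compression)
  F[0-2] = +45.1439 N (tension)
  F[1-2] = -56.3651 N (compression)
  Rx@0 = +436.6600 N
  Ry@0 = +353.4401 N
  Ry@2 = +33.7499 N

-56.365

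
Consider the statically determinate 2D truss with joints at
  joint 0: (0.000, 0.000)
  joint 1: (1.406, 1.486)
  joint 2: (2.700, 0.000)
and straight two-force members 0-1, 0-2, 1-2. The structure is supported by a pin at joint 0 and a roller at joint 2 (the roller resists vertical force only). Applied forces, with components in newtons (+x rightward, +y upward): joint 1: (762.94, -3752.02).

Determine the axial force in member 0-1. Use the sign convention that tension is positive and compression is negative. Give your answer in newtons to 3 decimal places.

-1897.455

N=3 nodes, M=3 members, R=3 reactions → 2N=6, M+R=6
member 0 (0-1): L=2.0457, (cx,cy)=(0.6873,0.7264)
member 1 (0-2): L=2.7000, (cx,cy)=(1.0000,0.0000)
member 2 (1-2): L=1.9704, (cx,cy)=(0.6567,-0.7541)
solve A·x = −loads:
  F[0-1] = -1897.4547 N (compression)
  F[0-2] = +2067.0294 N (tension)
  F[1-2] = -3147.5706 N (compression)
  Rx@0 = -762.9400 N
  Ry@0 = +1378.2908 N
  Ry@2 = +2373.7292 N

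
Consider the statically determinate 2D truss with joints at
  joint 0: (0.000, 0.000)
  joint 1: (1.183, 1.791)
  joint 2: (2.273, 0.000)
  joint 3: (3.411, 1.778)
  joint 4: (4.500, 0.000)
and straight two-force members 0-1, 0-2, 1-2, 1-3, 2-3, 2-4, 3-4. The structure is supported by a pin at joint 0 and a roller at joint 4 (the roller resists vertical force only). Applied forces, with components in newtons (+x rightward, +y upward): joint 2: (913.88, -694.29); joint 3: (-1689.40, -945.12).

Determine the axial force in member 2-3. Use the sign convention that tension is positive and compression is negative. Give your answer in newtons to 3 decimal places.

-658.637

N=5 nodes, M=7 members, R=3 reactions → 2N=10, M+R=10
member 0 (0-1): L=2.1464, (cx,cy)=(0.5511,0.8344)
member 1 (0-2): L=2.2730, (cx,cy)=(1.0000,0.0000)
member 2 (1-2): L=2.0966, (cx,cy)=(0.5199,-0.8542)
member 3 (1-3): L=2.2280, (cx,cy)=(1.0000,-0.0058)
member 4 (2-3): L=2.1110, (cx,cy)=(0.5391,0.8423)
member 5 (2-4): L=2.2270, (cx,cy)=(1.0000,0.0000)
member 6 (3-4): L=2.0850, (cx,cy)=(0.5223,-0.8528)
solve A·x = −loads:
  F[0-1] = -1485.8632 N (compression)
  F[0-2] = +43.4094 N (tension)
  F[1-2] = +1462.1612 N (tension)
  F[1-3] = -1579.1140 N (compression)
  F[2-3] = -658.6371 N (compression)
  F[2-4] = +244.7456 N (tension)
  F[3-4] = -468.5890 N (compression)
  Rx@0 = +775.5200 N
  Ry@0 = +1239.8162 N
  Ry@4 = +399.5938 N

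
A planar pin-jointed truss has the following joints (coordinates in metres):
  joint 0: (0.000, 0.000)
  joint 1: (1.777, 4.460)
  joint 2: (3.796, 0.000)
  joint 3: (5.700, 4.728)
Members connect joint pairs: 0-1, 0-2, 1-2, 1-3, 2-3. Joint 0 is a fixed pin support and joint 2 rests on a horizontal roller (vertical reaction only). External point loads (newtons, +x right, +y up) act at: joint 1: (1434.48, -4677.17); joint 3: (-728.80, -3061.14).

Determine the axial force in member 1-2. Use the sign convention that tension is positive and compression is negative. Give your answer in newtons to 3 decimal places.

N=4 nodes, M=5 members, R=3 reactions → 2N=8, M+R=8
member 0 (0-1): L=4.8010, (cx,cy)=(0.3701,0.9290)
member 1 (0-2): L=3.7960, (cx,cy)=(1.0000,0.0000)
member 2 (1-2): L=4.8957, (cx,cy)=(0.4124,-0.9110)
member 3 (1-3): L=3.9321, (cx,cy)=(0.9977,0.0682)
member 4 (2-3): L=5.0970, (cx,cy)=(0.3736,0.9276)
solve A·x = −loads:
  F[0-1] = -187.9483 N (compression)
  F[0-2] = +775.2459 N (tension)
  F[1-2] = -4903.5781 N (compression)
  F[1-3] = +519.4073 N (tension)
  F[2-3] = -3338.1991 N (compression)
  Rx@0 = -705.6800 N
  Ry@0 = +174.5999 N
  Ry@2 = +7563.7101 N

-4903.578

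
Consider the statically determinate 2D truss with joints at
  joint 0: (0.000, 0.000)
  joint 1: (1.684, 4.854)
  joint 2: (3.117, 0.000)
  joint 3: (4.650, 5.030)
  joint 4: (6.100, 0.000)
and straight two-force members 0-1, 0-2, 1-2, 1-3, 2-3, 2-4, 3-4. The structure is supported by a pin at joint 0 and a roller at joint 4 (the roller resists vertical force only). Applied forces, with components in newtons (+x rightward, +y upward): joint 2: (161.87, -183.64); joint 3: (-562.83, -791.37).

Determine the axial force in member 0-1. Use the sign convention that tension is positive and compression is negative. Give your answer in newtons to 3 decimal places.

-785.406

N=5 nodes, M=7 members, R=3 reactions → 2N=10, M+R=10
member 0 (0-1): L=5.1378, (cx,cy)=(0.3278,0.9448)
member 1 (0-2): L=3.1170, (cx,cy)=(1.0000,0.0000)
member 2 (1-2): L=5.0611, (cx,cy)=(0.2831,-0.9591)
member 3 (1-3): L=2.9712, (cx,cy)=(0.9982,0.0592)
member 4 (2-3): L=5.2584, (cx,cy)=(0.2915,0.9566)
member 5 (2-4): L=2.9830, (cx,cy)=(1.0000,0.0000)
member 6 (3-4): L=5.2348, (cx,cy)=(0.2770,-0.9609)
solve A·x = −loads:
  F[0-1] = -785.4062 N (compression)
  F[0-2] = -143.5309 N (compression)
  F[1-2] = +744.7063 N (tension)
  F[1-3] = -469.1087 N (compression)
  F[2-3] = -554.6870 N (compression)
  F[2-4] = +67.1642 N (tension)
  F[3-4] = -242.4780 N (compression)
  Rx@0 = +400.9600 N
  Ry@0 = +742.0196 N
  Ry@4 = +232.9904 N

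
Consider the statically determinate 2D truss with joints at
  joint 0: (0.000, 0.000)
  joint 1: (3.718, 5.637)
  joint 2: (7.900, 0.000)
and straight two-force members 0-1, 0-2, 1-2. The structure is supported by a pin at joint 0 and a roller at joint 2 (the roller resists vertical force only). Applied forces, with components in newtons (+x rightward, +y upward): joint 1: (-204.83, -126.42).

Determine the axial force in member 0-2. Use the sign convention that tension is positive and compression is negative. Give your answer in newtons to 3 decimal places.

-64.290

N=3 nodes, M=3 members, R=3 reactions → 2N=6, M+R=6
member 0 (0-1): L=6.7527, (cx,cy)=(0.5506,0.8348)
member 1 (0-2): L=7.9000, (cx,cy)=(1.0000,0.0000)
member 2 (1-2): L=7.0189, (cx,cy)=(0.5958,-0.8031)
solve A·x = −loads:
  F[0-1] = -255.2521 N (compression)
  F[0-2] = -64.2901 N (compression)
  F[1-2] = +107.9018 N (tension)
  Rx@0 = +204.8300 N
  Ry@0 = +213.0779 N
  Ry@2 = -86.6579 N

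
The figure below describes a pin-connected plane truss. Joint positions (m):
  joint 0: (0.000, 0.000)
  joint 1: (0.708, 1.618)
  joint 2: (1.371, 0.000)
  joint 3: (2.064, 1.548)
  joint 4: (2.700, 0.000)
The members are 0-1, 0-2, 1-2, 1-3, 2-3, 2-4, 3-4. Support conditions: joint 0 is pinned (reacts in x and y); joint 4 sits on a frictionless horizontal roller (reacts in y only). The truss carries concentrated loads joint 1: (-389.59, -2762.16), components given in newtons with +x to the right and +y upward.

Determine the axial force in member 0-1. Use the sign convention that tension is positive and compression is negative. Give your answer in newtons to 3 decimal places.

-2479.258

N=5 nodes, M=7 members, R=3 reactions → 2N=10, M+R=10
member 0 (0-1): L=1.7661, (cx,cy)=(0.4009,0.9161)
member 1 (0-2): L=1.3710, (cx,cy)=(1.0000,0.0000)
member 2 (1-2): L=1.7486, (cx,cy)=(0.3792,-0.9253)
member 3 (1-3): L=1.3578, (cx,cy)=(0.9987,-0.0516)
member 4 (2-3): L=1.6960, (cx,cy)=(0.4086,0.9127)
member 5 (2-4): L=1.3290, (cx,cy)=(1.0000,0.0000)
member 6 (3-4): L=1.6736, (cx,cy)=(0.3800,-0.9250)
solve A·x = −loads:
  F[0-1] = -2479.2577 N (compression)
  F[0-2] = +604.2905 N (tension)
  F[1-2] = -507.4657 N (compression)
  F[1-3] = -412.4245 N (compression)
  F[2-3] = +514.4790 N (tension)
  F[2-4] = +201.6606 N (tension)
  F[3-4] = -530.6461 N (compression)
  Rx@0 = +389.5900 N
  Ry@0 = +2271.3257 N
  Ry@4 = +490.8343 N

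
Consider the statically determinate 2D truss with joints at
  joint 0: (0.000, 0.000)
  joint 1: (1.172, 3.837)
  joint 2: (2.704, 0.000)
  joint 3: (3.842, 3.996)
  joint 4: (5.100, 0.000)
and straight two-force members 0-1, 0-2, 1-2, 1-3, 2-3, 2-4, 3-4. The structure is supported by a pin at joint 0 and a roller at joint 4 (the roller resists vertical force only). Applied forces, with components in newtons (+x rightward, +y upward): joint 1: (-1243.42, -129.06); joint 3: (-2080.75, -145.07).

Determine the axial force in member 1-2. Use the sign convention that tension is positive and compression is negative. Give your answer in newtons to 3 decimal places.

N=5 nodes, M=7 members, R=3 reactions → 2N=10, M+R=10
member 0 (0-1): L=4.0120, (cx,cy)=(0.2921,0.9564)
member 1 (0-2): L=2.7040, (cx,cy)=(1.0000,0.0000)
member 2 (1-2): L=4.1315, (cx,cy)=(0.3708,-0.9287)
member 3 (1-3): L=2.6747, (cx,cy)=(0.9982,0.0594)
member 4 (2-3): L=4.1549, (cx,cy)=(0.2739,0.9618)
member 5 (2-4): L=2.3960, (cx,cy)=(1.0000,0.0000)
member 6 (3-4): L=4.1893, (cx,cy)=(0.3003,-0.9538)
solve A·x = −loads:
  F[0-1] = -2824.1947 N (compression)
  F[0-2] = -2499.1562 N (compression)
  F[1-2] = +2731.2614 N (tension)
  F[1-3] = -595.4158 N (compression)
  F[2-3] = -2637.4054 N (compression)
  F[2-4] = -764.0162 N (compression)
  F[3-4] = +2544.2961 N (tension)
  Rx@0 = +3324.1700 N
  Ry@0 = +2701.0050 N
  Ry@4 = -2426.8750 N

2731.261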